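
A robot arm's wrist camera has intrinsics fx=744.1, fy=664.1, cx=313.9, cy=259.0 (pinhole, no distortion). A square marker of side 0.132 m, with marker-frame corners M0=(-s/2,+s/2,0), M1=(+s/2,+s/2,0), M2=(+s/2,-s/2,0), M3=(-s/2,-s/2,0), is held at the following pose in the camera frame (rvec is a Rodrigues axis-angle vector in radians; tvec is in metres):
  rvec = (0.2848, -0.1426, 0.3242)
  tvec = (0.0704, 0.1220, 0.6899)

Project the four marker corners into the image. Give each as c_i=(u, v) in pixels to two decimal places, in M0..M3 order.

c0=(299.42, 414.50) c1=(428.15, 445.03) c2=(481.45, 337.87) c3=(348.17, 301.88)

Intrinsics K: fx=744.1, fy=664.1, cx=313.9, cy=259.0
Marker side s = 0.132 m; corners in marker frame (Z=0):
  M0 = (-0.0660, +0.0660, 0)
  M1 = (+0.0660, +0.0660, 0)
  M2 = (+0.0660, -0.0660, 0)
  M3 = (-0.0660, -0.0660, 0)
rvec = (0.2848, -0.1426, 0.3242), |rvec| = θ = 0.45448 rad = 26.040°
Rodrigues: sinθ=0.43899, 1−cosθ=0.10151; R = I + sinθ·[k]× + (1−cosθ)·[k]×²:
    [+0.93835 -0.33311 -0.09236]
    [+0.29319 +0.90848 -0.29782]
    [+0.18312 +0.25238 +0.95014]
t = (0.0704, 0.1220, 0.6899) m
M0: Pc = R·M0+t = (-0.01352, +0.16261, +0.69447); u = 744.1·(-0.01352)/0.69447 + 313.9 = 299.4174, v = 664.1·(+0.16261)/0.69447 + 259.0 = 414.4977
M1: Pc = R·M1+t = (+0.11035, +0.20131, +0.71864); u = 744.1·(+0.11035)/0.71864 + 313.9 = 428.1547, v = 664.1·(+0.20131)/0.71864 + 259.0 = 445.0319
M2: Pc = R·M2+t = (+0.15432, +0.08139, +0.68533); u = 744.1·(+0.15432)/0.68533 + 313.9 = 481.4503, v = 664.1·(+0.08139)/0.68533 + 259.0 = 337.8698
M3: Pc = R·M3+t = (+0.03045, +0.04269, +0.66116); u = 744.1·(+0.03045)/0.66116 + 313.9 = 348.1747, v = 664.1·(+0.04269)/0.66116 + 259.0 = 301.8792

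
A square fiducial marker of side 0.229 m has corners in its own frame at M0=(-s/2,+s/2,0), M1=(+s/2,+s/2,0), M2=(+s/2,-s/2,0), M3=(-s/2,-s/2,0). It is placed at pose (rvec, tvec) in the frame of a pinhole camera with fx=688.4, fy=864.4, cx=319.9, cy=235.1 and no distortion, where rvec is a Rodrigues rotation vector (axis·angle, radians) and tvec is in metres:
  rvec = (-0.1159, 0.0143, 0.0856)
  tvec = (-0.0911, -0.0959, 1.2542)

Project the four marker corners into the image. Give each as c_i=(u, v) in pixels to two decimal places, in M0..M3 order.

c0=(200.83, 240.48) c1=(327.18, 254.00) c2=(337.76, 98.77) c3=(214.00, 86.07)

Intrinsics K: fx=688.4, fy=864.4, cx=319.9, cy=235.1
Marker side s = 0.229 m; corners in marker frame (Z=0):
  M0 = (-0.1145, +0.1145, 0)
  M1 = (+0.1145, +0.1145, 0)
  M2 = (+0.1145, -0.1145, 0)
  M3 = (-0.1145, -0.1145, 0)
rvec = (-0.1159, 0.0143, 0.0856), |rvec| = θ = 0.14479 rad = 8.296°
Rodrigues: sinθ=0.14429, 1−cosθ=0.01046; R = I + sinθ·[k]× + (1−cosθ)·[k]×²:
    [+0.99624 -0.08613 +0.00930]
    [+0.08447 +0.98964 +0.11611]
    [-0.01920 -0.11488 +0.99319]
t = (-0.0911, -0.0959, 1.2542) m
M0: Pc = R·M0+t = (-0.21503, +0.00774, +1.24324); u = 688.4·(-0.21503)/1.24324 + 319.9 = 200.8345, v = 864.4·(+0.00774)/1.24324 + 235.1 = 240.4823
M1: Pc = R·M1+t = (+0.01311, +0.02709, +1.23885); u = 688.4·(+0.01311)/1.23885 + 319.9 = 327.1837, v = 864.4·(+0.02709)/1.23885 + 235.1 = 253.9990
M2: Pc = R·M2+t = (+0.03283, -0.19954, +1.26516); u = 688.4·(+0.03283)/1.26516 + 319.9 = 337.7642, v = 864.4·(-0.19954)/1.26516 + 235.1 = 98.7662
M3: Pc = R·M3+t = (-0.19531, -0.21889, +1.26955); u = 688.4·(-0.19531)/1.26955 + 319.9 = 213.9966, v = 864.4·(-0.21889)/1.26955 + 235.1 = 86.0673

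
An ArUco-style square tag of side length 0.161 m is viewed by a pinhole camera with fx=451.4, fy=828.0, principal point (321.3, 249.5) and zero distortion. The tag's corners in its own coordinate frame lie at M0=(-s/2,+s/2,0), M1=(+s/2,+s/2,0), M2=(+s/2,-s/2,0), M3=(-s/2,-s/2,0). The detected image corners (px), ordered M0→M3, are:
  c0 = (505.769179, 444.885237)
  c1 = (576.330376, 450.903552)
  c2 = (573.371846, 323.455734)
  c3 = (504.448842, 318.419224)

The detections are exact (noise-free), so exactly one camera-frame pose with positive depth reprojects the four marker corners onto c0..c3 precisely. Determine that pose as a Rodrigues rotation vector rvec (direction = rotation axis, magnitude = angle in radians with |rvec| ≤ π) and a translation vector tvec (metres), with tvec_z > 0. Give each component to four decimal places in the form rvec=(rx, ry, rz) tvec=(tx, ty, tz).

Intrinsics K: fx=451.4, fy=828.0, cx=321.3, cy=249.5
Marker side s = 0.161 m; corners in marker frame (Z=0):
  M0 = (-0.0805, +0.0805, 0)
  M1 = (+0.0805, +0.0805, 0)
  M2 = (+0.0805, -0.0805, 0)
  M3 = (-0.0805, -0.0805, 0)
Detected image corners:
  c0 = (505.769179, 444.885237) px
  c1 = (576.330376, 450.903552) px
  c2 = (573.371846, 323.455734) px
  c3 = (504.448842, 318.419224) px
Planar DLT: solve 8×8 A·h = b for H (H[2,2]=1):
  H  [+410.58431 -64.81840 +539.85045]
  H  [+18.25184 +732.94936 +383.66766]
  H  [-0.04174 -0.14462 +1.00000]
B = K⁻¹H; ‖b₁‖=0.940852, ‖b₂‖=0.940852; λ = 2/(‖b₁‖+‖b₂‖) = 1.062867, sign → tz>0 ⇒ λ=+1.062867
r₁ = λ·B[:,0] = (+0.99834,+0.03680,-0.04436); r₂ = λ·B[:,1] = (-0.04321,+0.98717,-0.15371)
r₃ = r₁×r₂ = (+0.03814,+0.15537,+0.98712); SVD([r₁ r₂ r₃]) → R = UVᵀ:
  R  [+0.99834 -0.04321 +0.03814]
  R  [+0.03680 +0.98717 +0.15537]
  R  [-0.04436 -0.15371 +0.98712]
t = (+0.51460, +0.17223, +1.06287) m
tr R = 2.972629; θ = arccos((tr R − 1)/2) = 0.165632 rad = 9.490°
axis k = ((R−Rᵀ)₃₂, (R−Rᵀ)₁₃, (R−Rᵀ)₂₁) / (2 sinθ) = (-0.937302, +0.250180, +0.242641)
rvec = θ·k = (-0.155247, +0.041438, +0.040189)

rvec=(-0.1552, 0.0414, 0.0402) tvec=(0.5146, 0.1722, 1.0629)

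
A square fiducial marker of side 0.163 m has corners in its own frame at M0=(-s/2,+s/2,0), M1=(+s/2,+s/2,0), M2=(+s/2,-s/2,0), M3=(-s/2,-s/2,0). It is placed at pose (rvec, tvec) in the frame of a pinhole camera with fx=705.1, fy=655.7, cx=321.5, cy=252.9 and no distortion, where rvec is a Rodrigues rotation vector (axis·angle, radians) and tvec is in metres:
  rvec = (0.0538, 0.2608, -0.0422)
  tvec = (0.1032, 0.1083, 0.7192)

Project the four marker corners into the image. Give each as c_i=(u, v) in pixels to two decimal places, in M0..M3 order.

Intrinsics K: fx=705.1, fy=655.7, cx=321.5, cy=252.9
Marker side s = 0.163 m; corners in marker frame (Z=0):
  M0 = (-0.0815, +0.0815, 0)
  M1 = (+0.0815, +0.0815, 0)
  M2 = (+0.0815, -0.0815, 0)
  M3 = (-0.0815, -0.0815, 0)
rvec = (0.0538, 0.2608, -0.0422), |rvec| = θ = 0.26961 rad = 15.448°
Rodrigues: sinθ=0.26636, 1−cosθ=0.03613; R = I + sinθ·[k]× + (1−cosθ)·[k]×²:
    [+0.96531 +0.04866 +0.25652]
    [-0.03472 +0.99768 -0.05862]
    [-0.25878 +0.04768 +0.96476]
t = (0.1032, 0.1083, 0.7192) m
M0: Pc = R·M0+t = (+0.02849, +0.19244, +0.74418); u = 705.1·(+0.02849)/0.74418 + 321.5 = 348.4970, v = 655.7·(+0.19244)/0.74418 + 252.9 = 422.4605
M1: Pc = R·M1+t = (+0.18584, +0.18678, +0.70200); u = 705.1·(+0.18584)/0.70200 + 321.5 = 508.1609, v = 655.7·(+0.18678)/0.70200 + 252.9 = 427.3633
M2: Pc = R·M2+t = (+0.17791, +0.02416, +0.69422); u = 705.1·(+0.17791)/0.69422 + 321.5 = 502.1942, v = 655.7·(+0.02416)/0.69422 + 252.9 = 275.7192
M3: Pc = R·M3+t = (+0.02056, +0.02982, +0.73640); u = 705.1·(+0.02056)/0.73640 + 321.5 = 341.1869, v = 655.7·(+0.02982)/0.73640 + 252.9 = 279.4509

c0=(348.50, 422.46) c1=(508.16, 427.36) c2=(502.19, 275.72) c3=(341.19, 279.45)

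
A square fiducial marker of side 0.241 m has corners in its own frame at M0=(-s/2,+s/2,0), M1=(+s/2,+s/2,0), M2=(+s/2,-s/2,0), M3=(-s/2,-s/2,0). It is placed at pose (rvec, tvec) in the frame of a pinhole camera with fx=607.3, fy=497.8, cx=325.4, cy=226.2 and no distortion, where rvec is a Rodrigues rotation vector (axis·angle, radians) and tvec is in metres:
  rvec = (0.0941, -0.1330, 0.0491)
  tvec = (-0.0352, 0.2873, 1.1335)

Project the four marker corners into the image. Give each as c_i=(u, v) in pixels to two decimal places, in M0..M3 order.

Intrinsics K: fx=607.3, fy=497.8, cx=325.4, cy=226.2
Marker side s = 0.241 m; corners in marker frame (Z=0):
  M0 = (-0.1205, +0.1205, 0)
  M1 = (+0.1205, +0.1205, 0)
  M2 = (+0.1205, -0.1205, 0)
  M3 = (-0.1205, -0.1205, 0)
rvec = (0.0941, -0.1330, 0.0491), |rvec| = θ = 0.17016 rad = 9.749°
Rodrigues: sinθ=0.16934, 1−cosθ=0.01444; R = I + sinθ·[k]× + (1−cosθ)·[k]×²:
    [+0.98997 -0.05511 -0.13005]
    [+0.04262 +0.99438 -0.09690]
    [+0.13466 +0.09039 +0.98676]
t = (-0.0352, 0.2873, 1.1335) m
M0: Pc = R·M0+t = (-0.16113, +0.40199, +1.12816); u = 607.3·(-0.16113)/1.12816 + 325.4 = 238.6613, v = 497.8·(+0.40199)/1.12816 + 226.2 = 403.5758
M1: Pc = R·M1+t = (+0.07745, +0.41226, +1.16062); u = 607.3·(+0.07745)/1.16062 + 325.4 = 365.9270, v = 497.8·(+0.41226)/1.16062 + 226.2 = 403.0215
M2: Pc = R·M2+t = (+0.09073, +0.17261, +1.13884); u = 607.3·(+0.09073)/1.13884 + 325.4 = 373.7842, v = 497.8·(+0.17261)/1.13884 + 226.2 = 301.6514
M3: Pc = R·M3+t = (-0.14785, +0.16234, +1.10638); u = 607.3·(-0.14785)/1.10638 + 325.4 = 244.2432, v = 497.8·(+0.16234)/1.10638 + 226.2 = 299.2431

c0=(238.66, 403.58) c1=(365.93, 403.02) c2=(373.78, 301.65) c3=(244.24, 299.24)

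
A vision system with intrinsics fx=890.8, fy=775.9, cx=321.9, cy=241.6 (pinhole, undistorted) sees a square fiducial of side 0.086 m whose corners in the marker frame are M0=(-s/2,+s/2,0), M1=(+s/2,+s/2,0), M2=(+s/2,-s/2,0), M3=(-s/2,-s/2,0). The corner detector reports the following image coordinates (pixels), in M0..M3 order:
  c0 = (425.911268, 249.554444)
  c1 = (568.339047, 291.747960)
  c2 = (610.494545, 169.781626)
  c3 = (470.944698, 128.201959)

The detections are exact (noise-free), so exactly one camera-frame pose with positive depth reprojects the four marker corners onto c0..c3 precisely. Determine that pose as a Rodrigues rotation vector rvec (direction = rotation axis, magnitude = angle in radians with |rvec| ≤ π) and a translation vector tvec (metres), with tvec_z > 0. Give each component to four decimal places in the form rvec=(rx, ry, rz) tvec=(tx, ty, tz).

rvec=(-0.1160, -0.0300, 0.3265) tvec=(0.1137, -0.0214, 0.5132)

Intrinsics K: fx=890.8, fy=775.9, cx=321.9, cy=241.6
Marker side s = 0.086 m; corners in marker frame (Z=0):
  M0 = (-0.0430, +0.0430, 0)
  M1 = (+0.0430, +0.0430, 0)
  M2 = (+0.0430, -0.0430, 0)
  M3 = (-0.0430, -0.0430, 0)
Detected image corners:
  c0 = (425.911268, 249.554444) px
  c1 = (568.339047, 291.747960) px
  c2 = (610.494545, 169.781626) px
  c3 = (470.944698, 128.201959) px
Planar DLT: solve 8×8 A·h = b for H (H[2,2]=1):
  H  [+1650.04876 -626.72340 +519.20197]
  H  [+491.38892 +1366.19695 +209.23626]
  H  [+0.02083 -0.23091 +1.00000]
B = K⁻¹H; ‖b₁‖=1.948490, ‖b₂‖=1.948490; λ = 2/(‖b₁‖+‖b₂‖) = 0.513218, sign → tz>0 ⇒ λ=+0.513218
r₁ = λ·B[:,0] = (+0.94678,+0.32170,+0.01069); r₂ = λ·B[:,1] = (-0.31825,+0.94057,-0.11851)
r₃ = r₁×r₂ = (-0.04818,+0.10880,+0.99290); SVD([r₁ r₂ r₃]) → R = UVᵀ:
  R  [+0.94678 -0.31825 -0.04818]
  R  [+0.32170 +0.94057 +0.10880]
  R  [+0.01069 -0.11851 +0.99290]
t = (+0.11367, -0.02141, +0.51322) m
tr R = 2.880247; θ = arccos((tr R − 1)/2) = 0.347804 rad = 19.928°
axis k = ((R−Rᵀ)₃₂, (R−Rᵀ)₁₃, (R−Rᵀ)₂₁) / (2 sinθ) = (-0.333459, -0.086364, +0.938801)
rvec = θ·k = (-0.115978, -0.030038, +0.326518)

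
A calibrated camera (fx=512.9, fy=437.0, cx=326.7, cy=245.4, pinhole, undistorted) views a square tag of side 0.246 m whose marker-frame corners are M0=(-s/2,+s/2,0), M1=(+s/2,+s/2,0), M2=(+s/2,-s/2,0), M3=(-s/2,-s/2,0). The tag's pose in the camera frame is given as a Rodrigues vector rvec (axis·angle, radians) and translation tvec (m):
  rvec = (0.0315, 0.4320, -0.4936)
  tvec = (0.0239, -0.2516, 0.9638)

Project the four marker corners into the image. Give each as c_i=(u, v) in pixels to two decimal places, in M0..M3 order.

Intrinsics K: fx=512.9, fy=437.0, cx=326.7, cy=245.4
Marker side s = 0.246 m; corners in marker frame (Z=0):
  M0 = (-0.1230, +0.1230, 0)
  M1 = (+0.1230, +0.1230, 0)
  M2 = (+0.1230, -0.1230, 0)
  M3 = (-0.1230, -0.1230, 0)
rvec = (0.0315, 0.4320, -0.4936), |rvec| = θ = 0.65670 rad = 37.626°
Rodrigues: sinθ=0.61051, 1−cosθ=0.20799; R = I + sinθ·[k]× + (1−cosθ)·[k]×²:
    [+0.79249 +0.46544 +0.39411]
    [-0.45232 +0.88202 -0.13212]
    [-0.40911 -0.07356 +0.90952]
t = (0.0239, -0.2516, 0.9638) m
M0: Pc = R·M0+t = (-0.01633, -0.08748, +1.00507); u = 512.9·(-0.01633)/1.00507 + 326.7 = 318.3683, v = 437.0·(-0.08748)/1.00507 + 245.4 = 207.3655
M1: Pc = R·M1+t = (+0.17863, -0.19875, +0.90443); u = 512.9·(+0.17863)/0.90443 + 326.7 = 427.9979, v = 437.0·(-0.19875)/0.90443 + 245.4 = 149.3702
M2: Pc = R·M2+t = (+0.06413, -0.41572, +0.92253); u = 512.9·(+0.06413)/0.92253 + 326.7 = 362.3527, v = 437.0·(-0.41572)/0.92253 + 245.4 = 48.4725
M3: Pc = R·M3+t = (-0.13083, -0.30445, +1.02317); u = 512.9·(-0.13083)/1.02317 + 326.7 = 261.1190, v = 437.0·(-0.30445)/1.02317 + 245.4 = 115.3666

c0=(318.37, 207.37) c1=(428.00, 149.37) c2=(362.35, 48.47) c3=(261.12, 115.37)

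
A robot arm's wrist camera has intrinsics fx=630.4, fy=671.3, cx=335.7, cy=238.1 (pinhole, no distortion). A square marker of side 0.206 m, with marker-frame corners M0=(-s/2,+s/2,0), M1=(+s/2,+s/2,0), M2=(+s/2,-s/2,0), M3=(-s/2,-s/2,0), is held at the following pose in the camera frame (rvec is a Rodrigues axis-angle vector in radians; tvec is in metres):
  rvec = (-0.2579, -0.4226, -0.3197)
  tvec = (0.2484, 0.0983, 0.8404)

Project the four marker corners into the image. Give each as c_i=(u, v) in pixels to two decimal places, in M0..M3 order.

c0=(494.70, 426.86) c1=(607.45, 367.56) c2=(545.52, 221.86) c3=(430.97, 262.31)

Intrinsics K: fx=630.4, fy=671.3, cx=335.7, cy=238.1
Marker side s = 0.206 m; corners in marker frame (Z=0):
  M0 = (-0.1030, +0.1030, 0)
  M1 = (+0.1030, +0.1030, 0)
  M2 = (+0.1030, -0.1030, 0)
  M3 = (-0.1030, -0.1030, 0)
rvec = (-0.2579, -0.4226, -0.3197), |rvec| = θ = 0.58933 rad = 33.766°
Rodrigues: sinθ=0.55581, 1−cosθ=0.16869; R = I + sinθ·[k]× + (1−cosθ)·[k]×²:
    [+0.86362 +0.35445 -0.35851]
    [-0.24858 +0.91805 +0.30885]
    [+0.43860 -0.17761 +0.88095]
t = (0.2484, 0.0983, 0.8404) m
M0: Pc = R·M0+t = (+0.19596, +0.21846, +0.77693); u = 630.4·(+0.19596)/0.77693 + 335.7 = 494.6981, v = 671.3·(+0.21846)/0.77693 + 238.1 = 426.8611
M1: Pc = R·M1+t = (+0.37386, +0.16726, +0.86728); u = 630.4·(+0.37386)/0.86728 + 335.7 = 607.4474, v = 671.3·(+0.16726)/0.86728 + 238.1 = 367.5606
M2: Pc = R·M2+t = (+0.30084, -0.02186, +0.90387); u = 630.4·(+0.30084)/0.90387 + 335.7 = 545.5226, v = 671.3·(-0.02186)/0.90387 + 238.1 = 221.8625
M3: Pc = R·M3+t = (+0.12294, +0.02934, +0.81352); u = 630.4·(+0.12294)/0.81352 + 335.7 = 430.9665, v = 671.3·(+0.02934)/0.81352 + 238.1 = 262.3142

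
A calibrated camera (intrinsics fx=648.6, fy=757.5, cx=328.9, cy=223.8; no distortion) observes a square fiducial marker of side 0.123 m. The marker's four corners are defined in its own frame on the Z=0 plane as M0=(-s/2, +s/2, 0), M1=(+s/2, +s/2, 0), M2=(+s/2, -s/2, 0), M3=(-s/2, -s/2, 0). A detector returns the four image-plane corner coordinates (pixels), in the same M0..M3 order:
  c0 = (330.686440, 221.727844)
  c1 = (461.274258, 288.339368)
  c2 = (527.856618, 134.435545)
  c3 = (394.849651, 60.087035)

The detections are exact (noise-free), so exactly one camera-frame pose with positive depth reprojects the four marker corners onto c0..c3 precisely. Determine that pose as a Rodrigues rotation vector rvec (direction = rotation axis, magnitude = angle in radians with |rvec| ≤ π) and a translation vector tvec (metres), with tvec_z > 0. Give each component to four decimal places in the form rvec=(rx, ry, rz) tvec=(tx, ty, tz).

rvec=(0.1819, -0.1121, 0.4210) tvec=(0.0828, -0.0323, 0.5355)

Intrinsics K: fx=648.6, fy=757.5, cx=328.9, cy=223.8
Marker side s = 0.123 m; corners in marker frame (Z=0):
  M0 = (-0.0615, +0.0615, 0)
  M1 = (+0.0615, +0.0615, 0)
  M2 = (+0.0615, -0.0615, 0)
  M3 = (-0.0615, -0.0615, 0)
Detected image corners:
  c0 = (330.686440, 221.727844) px
  c1 = (461.274258, 288.339368) px
  c2 = (527.856618, 134.435545) px
  c3 = (394.849651, 60.087035) px
Planar DLT: solve 8×8 A·h = b for H (H[2,2]=1):
  H  [+1187.86427 -409.88996 +429.19730]
  H  [+620.33611 +1332.20976 +178.11456]
  H  [+0.27180 +0.28404 +1.00000]
B = K⁻¹H; ‖b₁‖=1.867544, ‖b₂‖=1.867544; λ = 2/(‖b₁‖+‖b₂‖) = 0.535463, sign → tz>0 ⇒ λ=+0.535463
r₁ = λ·B[:,0] = (+0.90686,+0.39551,+0.14554); r₂ = λ·B[:,1] = (-0.41552,+0.89678,+0.15210)
r₃ = r₁×r₂ = (-0.07036,-0.19840,+0.97759); SVD([r₁ r₂ r₃]) → R = UVᵀ:
  R  [+0.90686 -0.41552 -0.07036]
  R  [+0.39551 +0.89678 -0.19840]
  R  [+0.14554 +0.15210 +0.97759]
t = (+0.08280, -0.03229, +0.53546) m
tr R = 2.781229; θ = arccos((tr R − 1)/2) = 0.472101 rad = 27.049°
axis k = ((R−Rᵀ)₃₂, (R−Rᵀ)₁₃, (R−Rᵀ)₂₁) / (2 sinθ) = (+0.385368, -0.237381, +0.891707)
rvec = θ·k = (+0.181933, -0.112068, +0.420976)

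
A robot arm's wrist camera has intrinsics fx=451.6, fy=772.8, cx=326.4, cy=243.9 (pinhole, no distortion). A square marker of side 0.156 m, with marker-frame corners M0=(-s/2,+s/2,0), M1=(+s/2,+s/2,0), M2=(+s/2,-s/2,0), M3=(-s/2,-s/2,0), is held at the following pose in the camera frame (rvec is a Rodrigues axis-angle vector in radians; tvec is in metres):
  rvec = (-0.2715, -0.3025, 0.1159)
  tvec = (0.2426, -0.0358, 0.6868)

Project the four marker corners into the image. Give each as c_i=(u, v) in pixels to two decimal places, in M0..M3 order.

c0=(440.85, 276.25) c1=(530.93, 301.06) c2=(525.61, 139.66) c3=(440.94, 106.24)

Intrinsics K: fx=451.6, fy=772.8, cx=326.4, cy=243.9
Marker side s = 0.156 m; corners in marker frame (Z=0):
  M0 = (-0.0780, +0.0780, 0)
  M1 = (+0.0780, +0.0780, 0)
  M2 = (+0.0780, -0.0780, 0)
  M3 = (-0.0780, -0.0780, 0)
rvec = (-0.2715, -0.3025, 0.1159), |rvec| = θ = 0.42267 rad = 24.217°
Rodrigues: sinθ=0.41020, 1−cosθ=0.08800; R = I + sinθ·[k]× + (1−cosθ)·[k]×²:
    [+0.94831 -0.07202 -0.30907]
    [+0.15294 +0.95707 +0.24622]
    [+0.27807 -0.28076 +0.91861]
t = (0.2426, -0.0358, 0.6868) m
M0: Pc = R·M0+t = (+0.16301, +0.02692, +0.64321); u = 451.6·(+0.16301)/0.64321 + 326.4 = 440.8527, v = 772.8·(+0.02692)/0.64321 + 243.9 = 276.2467
M1: Pc = R·M1+t = (+0.31095, +0.05078, +0.68659); u = 451.6·(+0.31095)/0.68659 + 326.4 = 530.9252, v = 772.8·(+0.05078)/0.68659 + 243.9 = 301.0568
M2: Pc = R·M2+t = (+0.32219, -0.09852, +0.73039); u = 451.6·(+0.32219)/0.73039 + 326.4 = 525.6077, v = 772.8·(-0.09852)/0.73039 + 243.9 = 139.6565
M3: Pc = R·M3+t = (+0.17425, -0.12238, +0.68701); u = 451.6·(+0.17425)/0.68701 + 326.4 = 440.9417, v = 772.8·(-0.12238)/0.68701 + 243.9 = 106.2370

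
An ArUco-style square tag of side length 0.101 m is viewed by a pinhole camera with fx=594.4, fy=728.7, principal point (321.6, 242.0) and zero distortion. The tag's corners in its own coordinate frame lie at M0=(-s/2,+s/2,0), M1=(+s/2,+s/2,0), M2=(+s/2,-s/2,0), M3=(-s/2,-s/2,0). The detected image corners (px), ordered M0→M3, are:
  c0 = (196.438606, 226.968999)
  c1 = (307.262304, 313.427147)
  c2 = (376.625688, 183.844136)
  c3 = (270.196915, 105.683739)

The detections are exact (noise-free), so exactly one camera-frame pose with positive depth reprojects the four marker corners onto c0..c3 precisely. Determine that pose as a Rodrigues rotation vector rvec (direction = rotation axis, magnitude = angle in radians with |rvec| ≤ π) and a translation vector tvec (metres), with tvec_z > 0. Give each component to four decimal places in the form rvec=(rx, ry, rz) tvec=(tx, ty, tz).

rvec=(-0.3020, 0.0470, 0.5677) tvec=(-0.0262, -0.0234, 0.4624)

Intrinsics K: fx=594.4, fy=728.7, cx=321.6, cy=242.0
Marker side s = 0.101 m; corners in marker frame (Z=0):
  M0 = (-0.0505, +0.0505, 0)
  M1 = (+0.0505, +0.0505, 0)
  M2 = (+0.0505, -0.0505, 0)
  M3 = (-0.0505, -0.0505, 0)
Detected image corners:
  c0 = (196.438606, 226.968999) px
  c1 = (307.262304, 313.427147) px
  c2 = (376.625688, 183.844136) px
  c3 = (270.196915, 105.683739) px
Planar DLT: solve 8×8 A·h = b for H (H[2,2]=1):
  H  [+996.12572 -875.91935 +287.92969]
  H  [+756.93714 +1120.82090 +205.07209]
  H  [-0.27376 -0.58094 +1.00000]
B = K⁻¹H; ‖b₁‖=2.162861, ‖b₂‖=2.162861; λ = 2/(‖b₁‖+‖b₂‖) = 0.462351, sign → tz>0 ⇒ λ=+0.462351
r₁ = λ·B[:,0] = (+0.84331,+0.52230,-0.12658); r₂ = λ·B[:,1] = (-0.53600,+0.80035,-0.26860)
r₃ = r₁×r₂ = (-0.03898,+0.29436,+0.95490); SVD([r₁ r₂ r₃]) → R = UVᵀ:
  R  [+0.84331 -0.53600 -0.03898]
  R  [+0.52230 +0.80035 +0.29436]
  R  [-0.12658 -0.26860 +0.95490]
t = (-0.02619, -0.02343, +0.46235) m
tr R = 2.598561; θ = arccos((tr R − 1)/2) = 0.644699 rad = 36.939°
axis k = ((R−Rᵀ)₃₂, (R−Rᵀ)₁₃, (R−Rᵀ)₂₁) / (2 sinθ) = (-0.468379, +0.072876, +0.880517)
rvec = θ·k = (-0.301964, +0.046983, +0.567668)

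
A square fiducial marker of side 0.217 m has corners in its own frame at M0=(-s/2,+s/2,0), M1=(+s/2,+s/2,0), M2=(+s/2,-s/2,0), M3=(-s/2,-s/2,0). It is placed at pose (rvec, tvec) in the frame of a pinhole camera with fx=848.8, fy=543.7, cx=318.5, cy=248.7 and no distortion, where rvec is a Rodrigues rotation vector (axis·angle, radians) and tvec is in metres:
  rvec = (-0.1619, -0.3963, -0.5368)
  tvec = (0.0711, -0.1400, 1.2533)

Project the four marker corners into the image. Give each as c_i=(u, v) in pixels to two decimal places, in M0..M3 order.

Intrinsics K: fx=848.8, fy=543.7, cx=318.5, cy=248.7
Marker side s = 0.217 m; corners in marker frame (Z=0):
  M0 = (-0.1085, +0.1085, 0)
  M1 = (+0.1085, +0.1085, 0)
  M2 = (+0.1085, -0.1085, 0)
  M3 = (-0.1085, -0.1085, 0)
rvec = (-0.1619, -0.3963, -0.5368), |rvec| = θ = 0.68660 rad = 39.339°
Rodrigues: sinθ=0.63391, 1−cosθ=0.22659; R = I + sinθ·[k]× + (1−cosθ)·[k]×²:
    [+0.78600 +0.52645 -0.32412]
    [-0.46477 +0.84890 +0.25173]
    [+0.40766 -0.04722 +0.91191]
t = (0.0711, -0.1400, 1.2533) m
M0: Pc = R·M0+t = (+0.04294, +0.00253, +1.20395); u = 848.8·(+0.04294)/1.20395 + 318.5 = 348.7719, v = 543.7·(+0.00253)/1.20395 + 248.7 = 249.8436
M1: Pc = R·M1+t = (+0.21350, -0.09832, +1.29241); u = 848.8·(+0.21350)/1.29241 + 318.5 = 458.7186, v = 543.7·(-0.09832)/1.29241 + 248.7 = 207.3371
M2: Pc = R·M2+t = (+0.09926, -0.28253, +1.30265); u = 848.8·(+0.09926)/1.30265 + 318.5 = 383.1784, v = 543.7·(-0.28253)/1.30265 + 248.7 = 130.7771
M3: Pc = R·M3+t = (-0.07130, -0.18168, +1.21419); u = 848.8·(-0.07130)/1.21419 + 318.5 = 268.6560, v = 543.7·(-0.18168)/1.21419 + 248.7 = 167.3469

c0=(348.77, 249.84) c1=(458.72, 207.34) c2=(383.18, 130.78) c3=(268.66, 167.35)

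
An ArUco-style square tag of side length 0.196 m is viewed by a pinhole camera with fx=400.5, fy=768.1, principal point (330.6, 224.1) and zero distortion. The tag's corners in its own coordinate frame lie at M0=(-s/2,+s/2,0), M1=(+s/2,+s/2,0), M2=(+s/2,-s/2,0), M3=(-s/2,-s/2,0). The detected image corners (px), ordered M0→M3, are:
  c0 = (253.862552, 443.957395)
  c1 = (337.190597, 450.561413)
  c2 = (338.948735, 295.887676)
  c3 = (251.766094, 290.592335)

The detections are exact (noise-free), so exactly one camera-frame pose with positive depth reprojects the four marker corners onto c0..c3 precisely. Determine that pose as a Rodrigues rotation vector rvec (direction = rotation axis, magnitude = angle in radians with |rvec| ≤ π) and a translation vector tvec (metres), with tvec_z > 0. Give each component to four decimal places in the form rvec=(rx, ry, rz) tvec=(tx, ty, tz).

Intrinsics K: fx=400.5, fy=768.1, cx=330.6, cy=224.1
Marker side s = 0.196 m; corners in marker frame (Z=0):
  M0 = (-0.0980, +0.0980, 0)
  M1 = (+0.0980, +0.0980, 0)
  M2 = (+0.0980, -0.0980, 0)
  M3 = (-0.0980, -0.0980, 0)
Detected image corners:
  c0 = (253.862552, 443.957395) px
  c1 = (337.190597, 450.561413) px
  c2 = (338.948735, 295.887676) px
  c3 = (251.766094, 290.592335) px
Planar DLT: solve 8×8 A·h = b for H (H[2,2]=1):
  H  [+419.31227 +69.09525 +295.22557]
  H  [+11.07952 +871.24203 +371.97615]
  H  [-0.05227 +0.23078 +1.00000]
B = K⁻¹H; ‖b₁‖=1.091771, ‖b₂‖=1.091771; λ = 2/(‖b₁‖+‖b₂‖) = 0.915943, sign → tz>0 ⇒ λ=+0.915943
r₁ = λ·B[:,0] = (+0.99848,+0.02718,-0.04787); r₂ = λ·B[:,1] = (-0.01647,+0.97727,+0.21138)
r₃ = r₁×r₂ = (+0.05253,-0.21027,+0.97623); SVD([r₁ r₂ r₃]) → R = UVᵀ:
  R  [+0.99848 -0.01647 +0.05253]
  R  [+0.02718 +0.97727 -0.21027]
  R  [-0.04787 +0.21138 +0.97623]
t = (-0.08090, +0.17634, +0.91594) m
tr R = 2.951980; θ = arccos((tr R − 1)/2) = 0.219577 rad = 12.581°
axis k = ((R−Rᵀ)₃₂, (R−Rᵀ)₁₃, (R−Rᵀ)₂₁) / (2 sinθ) = (+0.967907, +0.230474, +0.100191)
rvec = θ·k = (+0.212530, +0.050607, +0.022000)

rvec=(0.2125, 0.0506, 0.0220) tvec=(-0.0809, 0.1763, 0.9159)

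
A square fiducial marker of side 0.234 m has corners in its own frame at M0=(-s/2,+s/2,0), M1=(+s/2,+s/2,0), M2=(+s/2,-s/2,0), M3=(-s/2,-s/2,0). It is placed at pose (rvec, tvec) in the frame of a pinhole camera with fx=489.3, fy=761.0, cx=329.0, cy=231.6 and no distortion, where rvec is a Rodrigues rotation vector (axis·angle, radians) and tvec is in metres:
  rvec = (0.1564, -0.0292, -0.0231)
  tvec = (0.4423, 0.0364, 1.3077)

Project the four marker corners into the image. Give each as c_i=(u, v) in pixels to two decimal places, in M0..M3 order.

Intrinsics K: fx=489.3, fy=761.0, cx=329.0, cy=231.6
Marker side s = 0.234 m; corners in marker frame (Z=0):
  M0 = (-0.1170, +0.1170, 0)
  M1 = (+0.1170, +0.1170, 0)
  M2 = (+0.1170, -0.1170, 0)
  M3 = (-0.1170, -0.1170, 0)
rvec = (0.1564, -0.0292, -0.0231), |rvec| = θ = 0.16077 rad = 9.211°
Rodrigues: sinθ=0.16008, 1−cosθ=0.01290; R = I + sinθ·[k]× + (1−cosθ)·[k]×²:
    [+0.99931 +0.02072 -0.03088]
    [-0.02528 +0.98753 -0.15539]
    [+0.02727 +0.15606 +0.98737]
t = (0.4423, 0.0364, 1.3077) m
M0: Pc = R·M0+t = (+0.32781, +0.15490, +1.32277); u = 489.3·(+0.32781)/1.32277 + 329.0 = 450.2572, v = 761.0·(+0.15490)/1.32277 + 231.6 = 320.7145
M1: Pc = R·M1+t = (+0.56164, +0.14898, +1.32915); u = 489.3·(+0.56164)/1.32915 + 329.0 = 535.7578, v = 761.0·(+0.14898)/1.32915 + 231.6 = 316.8998
M2: Pc = R·M2+t = (+0.55679, -0.08210, +1.29263); u = 489.3·(+0.55679)/1.29263 + 329.0 = 539.7636, v = 761.0·(-0.08210)/1.29263 + 231.6 = 183.2668
M3: Pc = R·M3+t = (+0.32296, -0.07618, +1.28625); u = 489.3·(+0.32296)/1.28625 + 329.0 = 451.8553, v = 761.0·(-0.07618)/1.28625 + 231.6 = 186.5267

c0=(450.26, 320.71) c1=(535.76, 316.90) c2=(539.76, 183.27) c3=(451.86, 186.53)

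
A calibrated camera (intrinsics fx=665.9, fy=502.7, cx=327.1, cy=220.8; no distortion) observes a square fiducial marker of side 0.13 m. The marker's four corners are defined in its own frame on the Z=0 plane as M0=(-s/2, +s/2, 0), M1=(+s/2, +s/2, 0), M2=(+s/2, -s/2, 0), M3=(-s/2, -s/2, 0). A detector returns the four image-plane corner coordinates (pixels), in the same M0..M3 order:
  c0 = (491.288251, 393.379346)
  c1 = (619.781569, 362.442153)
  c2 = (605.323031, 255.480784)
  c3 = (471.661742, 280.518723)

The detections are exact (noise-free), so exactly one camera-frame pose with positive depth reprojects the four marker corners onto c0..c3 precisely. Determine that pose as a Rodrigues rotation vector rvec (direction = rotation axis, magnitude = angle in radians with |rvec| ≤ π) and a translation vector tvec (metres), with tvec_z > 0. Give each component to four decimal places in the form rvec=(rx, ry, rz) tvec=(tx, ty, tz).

Intrinsics K: fx=665.9, fy=502.7, cx=327.1, cy=220.8
Marker side s = 0.13 m; corners in marker frame (Z=0):
  M0 = (-0.0650, +0.0650, 0)
  M1 = (+0.0650, +0.0650, 0)
  M2 = (+0.0650, -0.0650, 0)
  M3 = (-0.0650, -0.0650, 0)
Detected image corners:
  c0 = (491.288251, 393.379346) px
  c1 = (619.781569, 362.442153) px
  c2 = (605.323031, 255.480784) px
  c3 = (471.661742, 280.518723) px
Planar DLT: solve 8×8 A·h = b for H (H[2,2]=1):
  H  [+1267.47314 +262.64412 +549.16838]
  H  [-62.43823 +922.79685 +323.38678]
  H  [+0.47439 +0.24160 +1.00000]
B = K⁻¹H; ‖b₁‖=1.767990, ‖b₂‖=1.767990; λ = 2/(‖b₁‖+‖b₂‖) = 0.565614, sign → tz>0 ⇒ λ=+0.565614
r₁ = λ·B[:,0] = (+0.94479,-0.18811,+0.26832); r₂ = λ·B[:,1] = (+0.15596,+0.97826,+0.13665)
r₃ = r₁×r₂ = (-0.28820,-0.08726,+0.95359); SVD([r₁ r₂ r₃]) → R = UVᵀ:
  R  [+0.94479 +0.15596 -0.28820]
  R  [-0.18811 +0.97826 -0.08726]
  R  [+0.26832 +0.13665 +0.95359]
t = (+0.18862, +0.11543, +0.56561) m
tr R = 2.876637; θ = arccos((tr R − 1)/2) = 0.353062 rad = 20.229°
axis k = ((R−Rᵀ)₃₂, (R−Rᵀ)₁₃, (R−Rᵀ)₂₁) / (2 sinθ) = (+0.323790, -0.804746, -0.497538)
rvec = θ·k = (+0.114318, -0.284125, -0.175662)

rvec=(0.1143, -0.2841, -0.1757) tvec=(0.1886, 0.1154, 0.5656)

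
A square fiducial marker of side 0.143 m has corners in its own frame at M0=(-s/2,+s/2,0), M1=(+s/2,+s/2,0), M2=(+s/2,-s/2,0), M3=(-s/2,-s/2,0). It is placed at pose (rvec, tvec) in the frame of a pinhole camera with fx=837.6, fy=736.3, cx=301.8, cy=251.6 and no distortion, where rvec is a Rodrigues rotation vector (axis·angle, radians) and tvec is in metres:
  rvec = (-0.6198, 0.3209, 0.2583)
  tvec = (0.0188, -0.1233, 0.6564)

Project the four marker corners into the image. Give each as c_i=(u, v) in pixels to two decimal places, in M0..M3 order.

Intrinsics K: fx=837.6, fy=736.3, cx=301.8, cy=251.6
Marker side s = 0.143 m; corners in marker frame (Z=0):
  M0 = (-0.0715, +0.0715, 0)
  M1 = (+0.0715, +0.0715, 0)
  M2 = (+0.0715, -0.0715, 0)
  M3 = (-0.0715, -0.0715, 0)
rvec = (-0.6198, 0.3209, 0.2583), |rvec| = θ = 0.74421 rad = 42.640°
Rodrigues: sinθ=0.67739, 1−cosθ=0.26438; R = I + sinθ·[k]× + (1−cosθ)·[k]×²:
    [+0.91900 -0.33005 +0.21567]
    [+0.14017 +0.78478 +0.60372]
    [-0.36851 -0.52458 +0.76747]
t = (0.0188, -0.1233, 0.6564) m
M0: Pc = R·M0+t = (-0.07051, -0.07721, +0.64524); u = 837.6·(-0.07051)/0.64524 + 301.8 = 210.2737, v = 736.3·(-0.07721)/0.64524 + 251.6 = 163.4934
M1: Pc = R·M1+t = (+0.06091, -0.05717, +0.59254); u = 837.6·(+0.06091)/0.59254 + 301.8 = 387.8999, v = 736.3·(-0.05717)/0.59254 + 251.6 = 180.5647
M2: Pc = R·M2+t = (+0.10811, -0.16939, +0.66756); u = 837.6·(+0.10811)/0.66756 + 301.8 = 437.4437, v = 736.3·(-0.16939)/0.66756 + 251.6 = 64.7677
M3: Pc = R·M3+t = (-0.02331, -0.18943, +0.72026); u = 837.6·(-0.02331)/0.72026 + 301.8 = 274.6927, v = 736.3·(-0.18943)/0.72026 + 251.6 = 57.9466

c0=(210.27, 163.49) c1=(387.90, 180.56) c2=(437.44, 64.77) c3=(274.69, 57.95)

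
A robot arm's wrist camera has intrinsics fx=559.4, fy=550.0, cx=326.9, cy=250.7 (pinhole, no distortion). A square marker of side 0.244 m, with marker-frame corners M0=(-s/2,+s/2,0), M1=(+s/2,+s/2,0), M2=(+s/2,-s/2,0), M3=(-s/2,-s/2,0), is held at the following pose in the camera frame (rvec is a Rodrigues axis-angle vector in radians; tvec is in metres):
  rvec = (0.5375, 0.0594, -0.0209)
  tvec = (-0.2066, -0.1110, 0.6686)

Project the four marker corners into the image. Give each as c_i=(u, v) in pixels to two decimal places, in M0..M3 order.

c0=(81.45, 246.46) c1=(264.64, 245.57) c2=(243.59, 51.99) c3=(23.70, 57.83)

Intrinsics K: fx=559.4, fy=550.0, cx=326.9, cy=250.7
Marker side s = 0.244 m; corners in marker frame (Z=0):
  M0 = (-0.1220, +0.1220, 0)
  M1 = (+0.1220, +0.1220, 0)
  M2 = (+0.1220, -0.1220, 0)
  M3 = (-0.1220, -0.1220, 0)
rvec = (0.5375, 0.0594, -0.0209), |rvec| = θ = 0.54118 rad = 31.007°
Rodrigues: sinθ=0.51514, 1−cosθ=0.14290; R = I + sinθ·[k]× + (1−cosθ)·[k]×²:
    [+0.99807 +0.03547 +0.05106]
    [-0.00432 +0.85883 -0.51225]
    [-0.06202 +0.51104 +0.85732]
t = (-0.2066, -0.1110, 0.6686) m
M0: Pc = R·M0+t = (-0.32404, -0.00570, +0.73851); u = 559.4·(-0.32404)/0.73851 + 326.9 = 81.4531, v = 550.0·(-0.00570)/0.73851 + 250.7 = 246.4574
M1: Pc = R·M1+t = (-0.08051, -0.00675, +0.72338); u = 559.4·(-0.08051)/0.72338 + 326.9 = 264.6417, v = 550.0·(-0.00675)/0.72338 + 250.7 = 245.5678
M2: Pc = R·M2+t = (-0.08916, -0.21630, +0.59869); u = 559.4·(-0.08916)/0.59869 + 326.9 = 243.5873, v = 550.0·(-0.21630)/0.59869 + 250.7 = 51.9869
M3: Pc = R·M3+t = (-0.33269, -0.21525, +0.61382); u = 559.4·(-0.33269)/0.61382 + 326.9 = 23.7042, v = 550.0·(-0.21525)/0.61382 + 250.7 = 57.8300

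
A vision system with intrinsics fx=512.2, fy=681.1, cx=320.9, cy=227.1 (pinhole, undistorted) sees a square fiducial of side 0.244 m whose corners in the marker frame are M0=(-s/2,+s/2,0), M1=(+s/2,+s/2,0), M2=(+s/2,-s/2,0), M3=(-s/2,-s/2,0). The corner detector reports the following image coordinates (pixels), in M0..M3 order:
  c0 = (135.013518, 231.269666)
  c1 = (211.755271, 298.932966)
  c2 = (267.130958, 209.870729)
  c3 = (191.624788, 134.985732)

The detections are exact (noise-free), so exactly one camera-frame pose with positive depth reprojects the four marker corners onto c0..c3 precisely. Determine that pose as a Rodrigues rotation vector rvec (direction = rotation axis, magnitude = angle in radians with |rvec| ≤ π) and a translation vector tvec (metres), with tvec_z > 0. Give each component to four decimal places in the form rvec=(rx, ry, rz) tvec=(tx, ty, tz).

Intrinsics K: fx=512.2, fy=681.1, cx=320.9, cy=227.1
Marker side s = 0.244 m; corners in marker frame (Z=0):
  M0 = (-0.1220, +0.1220, 0)
  M1 = (+0.1220, +0.1220, 0)
  M2 = (+0.1220, -0.1220, 0)
  M3 = (-0.1220, -0.1220, 0)
Detected image corners:
  c0 = (135.013518, 231.269666) px
  c1 = (211.755271, 298.932966) px
  c2 = (267.130958, 209.870729) px
  c3 = (191.624788, 134.985732) px
Planar DLT: solve 8×8 A·h = b for H (H[2,2]=1):
  H  [+359.67439 -207.74955 +202.11270]
  H  [+343.68462 +402.90891 +220.40167]
  H  [+0.23665 +0.10755 +1.00000]
B = K⁻¹H; ‖b₁‖=0.737617, ‖b₂‖=0.737617; λ = 2/(‖b₁‖+‖b₂‖) = 1.355717, sign → tz>0 ⇒ λ=+1.355717
r₁ = λ·B[:,0] = (+0.75100,+0.57712,+0.32084); r₂ = λ·B[:,1] = (-0.64123,+0.75337,+0.14581)
r₃ = r₁×r₂ = (-0.15756,-0.31523,+0.93584); SVD([r₁ r₂ r₃]) → R = UVᵀ:
  R  [+0.75100 -0.64123 -0.15756]
  R  [+0.57712 +0.75337 -0.31523]
  R  [+0.32084 +0.14581 +0.93584]
t = (-0.31441, -0.01333, +1.35572) m
tr R = 2.440206; θ = arccos((tr R − 1)/2) = 0.766846 rad = 43.937°
axis k = ((R−Rᵀ)₃₂, (R−Rᵀ)₁₃, (R−Rᵀ)₂₁) / (2 sinθ) = (+0.332226, -0.344730, +0.877945)
rvec = θ·k = (+0.254767, -0.264355, +0.673248)

rvec=(0.2548, -0.2644, 0.6732) tvec=(-0.3144, -0.0133, 1.3557)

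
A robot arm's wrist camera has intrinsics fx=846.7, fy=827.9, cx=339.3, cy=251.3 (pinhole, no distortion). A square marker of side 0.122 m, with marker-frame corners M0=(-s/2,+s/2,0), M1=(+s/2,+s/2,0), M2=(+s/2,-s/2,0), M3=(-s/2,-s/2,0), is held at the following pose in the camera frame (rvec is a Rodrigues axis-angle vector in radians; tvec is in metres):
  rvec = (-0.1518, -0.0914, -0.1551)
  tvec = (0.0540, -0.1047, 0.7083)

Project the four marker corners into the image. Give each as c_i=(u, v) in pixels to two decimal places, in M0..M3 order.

c0=(343.92, 208.10) c1=(487.83, 187.86) c2=(461.30, 53.02) c3=(320.47, 70.40)

Intrinsics K: fx=846.7, fy=827.9, cx=339.3, cy=251.3
Marker side s = 0.122 m; corners in marker frame (Z=0):
  M0 = (-0.0610, +0.0610, 0)
  M1 = (+0.0610, +0.0610, 0)
  M2 = (+0.0610, -0.0610, 0)
  M3 = (-0.0610, -0.0610, 0)
rvec = (-0.1518, -0.0914, -0.1551), |rvec| = θ = 0.23549 rad = 13.492°
Rodrigues: sinθ=0.23331, 1−cosθ=0.02760; R = I + sinθ·[k]× + (1−cosθ)·[k]×²:
    [+0.98387 +0.16058 -0.07884]
    [-0.14677 +0.97656 +0.15746]
    [+0.10228 -0.14335 +0.98437]
t = (0.0540, -0.1047, 0.7083) m
M0: Pc = R·M0+t = (+0.00378, -0.03618, +0.69332); u = 846.7·(+0.00378)/0.69332 + 339.3 = 343.9151, v = 827.9·(-0.03618)/0.69332 + 251.3 = 208.1003
M1: Pc = R·M1+t = (+0.12381, -0.05408, +0.70579); u = 846.7·(+0.12381)/0.70579 + 339.3 = 487.8289, v = 827.9·(-0.05408)/0.70579 + 251.3 = 187.8609
M2: Pc = R·M2+t = (+0.10422, -0.17322, +0.72328); u = 846.7·(+0.10422)/0.72328 + 339.3 = 461.3046, v = 827.9·(-0.17322)/0.72328 + 251.3 = 53.0219
M3: Pc = R·M3+t = (-0.01581, -0.15532, +0.71081); u = 846.7·(-0.01581)/0.71081 + 339.3 = 320.4660, v = 827.9·(-0.15532)/0.71081 + 251.3 = 70.3963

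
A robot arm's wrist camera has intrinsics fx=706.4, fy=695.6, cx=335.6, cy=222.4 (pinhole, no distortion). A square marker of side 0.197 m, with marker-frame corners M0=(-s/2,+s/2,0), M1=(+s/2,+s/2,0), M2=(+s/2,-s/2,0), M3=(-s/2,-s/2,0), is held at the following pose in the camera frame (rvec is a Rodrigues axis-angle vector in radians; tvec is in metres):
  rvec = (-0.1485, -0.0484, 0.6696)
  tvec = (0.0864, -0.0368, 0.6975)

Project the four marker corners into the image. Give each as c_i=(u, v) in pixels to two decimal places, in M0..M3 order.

c0=(282.52, 200.20) c1=(442.28, 325.03) c2=(557.87, 171.80) c3=(404.75, 52.36)

Intrinsics K: fx=706.4, fy=695.6, cx=335.6, cy=222.4
Marker side s = 0.197 m; corners in marker frame (Z=0):
  M0 = (-0.0985, +0.0985, 0)
  M1 = (+0.0985, +0.0985, 0)
  M2 = (+0.0985, -0.0985, 0)
  M3 = (-0.0985, -0.0985, 0)
rvec = (-0.1485, -0.0484, 0.6696), |rvec| = θ = 0.68757 rad = 39.395°
Rodrigues: sinθ=0.63466, 1−cosθ=0.22721; R = I + sinθ·[k]× + (1−cosθ)·[k]×²:
    [+0.78339 -0.61462 -0.09247]
    [+0.62153 +0.77391 +0.12150]
    [-0.00311 -0.15265 +0.98828]
t = (0.0864, -0.0368, 0.6975) m
M0: Pc = R·M0+t = (-0.05130, -0.02179, +0.68277); u = 706.4·(-0.05130)/0.68277 + 335.6 = 282.5210, v = 695.6·(-0.02179)/0.68277 + 222.4 = 200.2006
M1: Pc = R·M1+t = (+0.10302, +0.10065, +0.68216); u = 706.4·(+0.10302)/0.68216 + 335.6 = 442.2848, v = 695.6·(+0.10065)/0.68216 + 222.4 = 325.0344
M2: Pc = R·M2+t = (+0.22410, -0.05181, +0.71223); u = 706.4·(+0.22410)/0.71223 + 335.6 = 557.8693, v = 695.6·(-0.05181)/0.71223 + 222.4 = 171.7997
M3: Pc = R·M3+t = (+0.06978, -0.17425, +0.71284); u = 706.4·(+0.06978)/0.71284 + 335.6 = 404.7458, v = 695.6·(-0.17425)/0.71284 + 222.4 = 52.3639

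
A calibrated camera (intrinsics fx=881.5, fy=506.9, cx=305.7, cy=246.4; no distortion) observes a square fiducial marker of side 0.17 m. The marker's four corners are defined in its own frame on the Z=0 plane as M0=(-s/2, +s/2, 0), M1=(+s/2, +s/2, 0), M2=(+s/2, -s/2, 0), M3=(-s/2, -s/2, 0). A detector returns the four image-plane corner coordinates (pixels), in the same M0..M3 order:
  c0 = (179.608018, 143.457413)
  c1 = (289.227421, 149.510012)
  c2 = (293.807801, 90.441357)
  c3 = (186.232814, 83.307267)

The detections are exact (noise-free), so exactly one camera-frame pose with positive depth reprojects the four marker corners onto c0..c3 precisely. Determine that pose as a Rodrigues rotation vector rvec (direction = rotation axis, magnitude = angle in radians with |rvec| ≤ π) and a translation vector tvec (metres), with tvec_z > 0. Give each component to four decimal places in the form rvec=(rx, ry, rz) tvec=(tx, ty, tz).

rvec=(-0.1408, -0.1679, 0.0524) tvec=(-0.1060, -0.3528, 1.3762)

Intrinsics K: fx=881.5, fy=506.9, cx=305.7, cy=246.4
Marker side s = 0.17 m; corners in marker frame (Z=0):
  M0 = (-0.0850, +0.0850, 0)
  M1 = (+0.0850, +0.0850, 0)
  M2 = (+0.0850, -0.0850, 0)
  M3 = (-0.0850, -0.0850, 0)
Detected image corners:
  c0 = (179.608018, 143.457413) px
  c1 = (289.227421, 149.510012) px
  c2 = (293.807801, 90.441357) px
  c3 = (186.232814, 83.307267) px
Planar DLT: solve 8×8 A·h = b for H (H[2,2]=1):
  H  [+666.81585 -57.71765 +237.78991]
  H  [+52.61545 +338.40269 +116.44708]
  H  [+0.11830 -0.10464 +1.00000]
B = K⁻¹H; ‖b₁‖=0.726622, ‖b₂‖=0.726622; λ = 2/(‖b₁‖+‖b₂‖) = 1.376232, sign → tz>0 ⇒ λ=+1.376232
r₁ = λ·B[:,0] = (+0.98460,+0.06371,+0.16280); r₂ = λ·B[:,1] = (-0.04017,+0.98876,-0.14400)
r₃ = r₁×r₂ = (-0.17015,+0.13525,+0.97609); SVD([r₁ r₂ r₃]) → R = UVᵀ:
  R  [+0.98460 -0.04017 -0.17015]
  R  [+0.06371 +0.98876 +0.13525]
  R  [+0.16280 -0.14400 +0.97609]
t = (-0.10602, -0.35282, +1.37623) m
tr R = 2.949454; θ = arccos((tr R − 1)/2) = 0.225301 rad = 12.909°
axis k = ((R−Rᵀ)₃₂, (R−Rᵀ)₁₃, (R−Rᵀ)₂₁) / (2 sinθ) = (-0.624999, -0.745196, +0.232507)
rvec = θ·k = (-0.140813, -0.167894, +0.052384)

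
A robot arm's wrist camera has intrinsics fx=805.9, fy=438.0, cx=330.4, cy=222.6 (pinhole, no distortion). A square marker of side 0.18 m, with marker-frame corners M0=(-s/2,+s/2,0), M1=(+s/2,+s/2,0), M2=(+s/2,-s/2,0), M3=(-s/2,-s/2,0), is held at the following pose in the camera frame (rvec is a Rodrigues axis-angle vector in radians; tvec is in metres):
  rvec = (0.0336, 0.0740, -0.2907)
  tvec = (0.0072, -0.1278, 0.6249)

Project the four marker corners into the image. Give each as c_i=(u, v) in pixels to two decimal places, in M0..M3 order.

c0=(263.14, 211.57) c1=(485.18, 175.06) c2=(418.47, 52.18) c3=(196.49, 91.65)

Intrinsics K: fx=805.9, fy=438.0, cx=330.4, cy=222.6
Marker side s = 0.18 m; corners in marker frame (Z=0):
  M0 = (-0.0900, +0.0900, 0)
  M1 = (+0.0900, +0.0900, 0)
  M2 = (+0.0900, -0.0900, 0)
  M3 = (-0.0900, -0.0900, 0)
rvec = (0.0336, 0.0740, -0.2907), |rvec| = θ = 0.30185 rad = 17.295°
Rodrigues: sinθ=0.29728, 1−cosθ=0.04521; R = I + sinθ·[k]× + (1−cosθ)·[k]×²:
    [+0.95535 +0.28754 +0.06803]
    [-0.28507 +0.95751 -0.04377]
    [-0.07773 +0.02242 +0.99672]
t = (0.0072, -0.1278, 0.6249) m
M0: Pc = R·M0+t = (-0.05290, -0.01597, +0.63391); u = 805.9·(-0.05290)/0.63391 + 330.4 = 263.1440, v = 438.0·(-0.01597)/0.63391 + 222.6 = 211.5670
M1: Pc = R·M1+t = (+0.11906, -0.06728, +0.61992); u = 805.9·(+0.11906)/0.61992 + 330.4 = 485.1782, v = 438.0·(-0.06728)/0.61992 + 222.6 = 175.0633
M2: Pc = R·M2+t = (+0.06730, -0.23963, +0.61589); u = 805.9·(+0.06730)/0.61589 + 330.4 = 418.4671, v = 438.0·(-0.23963)/0.61589 + 222.6 = 52.1810
M3: Pc = R·M3+t = (-0.10466, -0.18832, +0.62988); u = 805.9·(-0.10466)/0.62988 + 330.4 = 196.4923, v = 438.0·(-0.18832)/0.62988 + 222.6 = 91.6480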